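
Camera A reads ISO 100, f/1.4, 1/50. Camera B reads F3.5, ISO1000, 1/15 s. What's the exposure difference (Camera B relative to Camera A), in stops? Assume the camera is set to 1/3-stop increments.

2 1/3 stops brighter

Aperture: f/1.4 → f/1.6 → f/1.8 → f/2 → f/2.2 → f/2.5 → f/2.8 → f/3.2 → f/3.5 — 2 2/3 stops stopped down (darker).
Shutter speed: 1/50 → 1/40 → 1/30 → 1/25 → 1/20 → 1/15 — 1 2/3 stops slower (brighter).
ISO: 100 → 125 → 160 → 200 → 250 → 320 → 400 → 500 → 640 → 800 → 1000 — 3 1/3 stops raised (brighter).
Net: −2 2/3 +1 2/3 +3 1/3 = +2 1/3 stops.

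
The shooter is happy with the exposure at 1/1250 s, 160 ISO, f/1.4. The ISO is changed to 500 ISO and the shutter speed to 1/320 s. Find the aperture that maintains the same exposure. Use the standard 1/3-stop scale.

ISO: 160 → 200 → 250 → 320 → 400 → 500 — 1 2/3 stops higher (brighter).
Shutter speed: 1/1250 → 1/1000 → 1/800 → 1/640 → 1/500 → 1/400 → 1/320 — 2 stops longer (brighter).
Net change so far: 3 2/3 stops brighter. Offset with the aperture: f/1.4 → f/1.6 → f/1.8 → f/2 → f/2.2 → f/2.5 → f/2.8 → f/3.2 → f/3.5 → f/4 → f/4.5 → f/5.

f/5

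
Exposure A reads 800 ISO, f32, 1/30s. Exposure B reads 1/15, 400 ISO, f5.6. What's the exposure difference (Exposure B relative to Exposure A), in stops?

5 stops brighter

Aperture: f/32 → f/22 → f/16 → f/11 → f/8 → f/5.6 — 5 stops opened up (brighter).
Shutter speed: 1/30 → 1/15 — 1 stop longer (brighter).
ISO: 800 → 400 — 1 stop lower (darker).
Net: +5 +1 −1 = +5 stops.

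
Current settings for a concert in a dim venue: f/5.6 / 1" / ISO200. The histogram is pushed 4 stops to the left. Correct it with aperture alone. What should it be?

Underexposed by 4 stops → need 4 stops brighter.
Aperture: f/5.6 → f/4 → f/2.8 → f/2 → f/1.4.

f/1.4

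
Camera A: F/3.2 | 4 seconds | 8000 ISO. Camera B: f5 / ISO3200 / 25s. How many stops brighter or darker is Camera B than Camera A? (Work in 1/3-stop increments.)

same exposure (0 stops)

Aperture: f/3.2 → f/3.5 → f/4 → f/4.5 → f/5 — 1 1/3 stops narrower (darker).
Shutter speed: 4 → 5 → 6 → 8 → 10 → 13 → 15 → 20 → 25 — 2 2/3 stops slower (brighter).
ISO: 8000 → 6400 → 5000 → 4000 → 3200 — 1 1/3 stops lower (darker).
Net: −1 1/3 +2 2/3 −1 1/3 = 0 stops.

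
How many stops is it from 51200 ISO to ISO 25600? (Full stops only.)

1 stop

51200 → 25600 — count the steps: 1 stop.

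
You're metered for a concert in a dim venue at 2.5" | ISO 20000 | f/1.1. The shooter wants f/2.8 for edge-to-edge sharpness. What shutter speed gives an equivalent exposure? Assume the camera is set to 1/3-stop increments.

Aperture: f/1.1 → f/1.2 → f/1.4 → f/1.6 → f/1.8 → f/2 → f/2.2 → f/2.5 → f/2.8 — 2 2/3 stops smaller aperture (darker).
Need 2 2/3 stops brighter from the shutter speed: 2.5 → 3.2 → 4 → 5 → 6 → 8 → 10 → 13 → 15.

15 s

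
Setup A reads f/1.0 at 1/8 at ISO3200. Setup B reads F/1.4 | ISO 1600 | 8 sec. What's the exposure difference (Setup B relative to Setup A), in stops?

4 stops brighter

Aperture: f/1.0 → f/1.4 — 1 stop stopped down (darker).
Shutter speed: 1/8 → 1/4 → 1/2 → 1 → 2 → 4 → 8 — 6 stops longer (brighter).
ISO: 3200 → 1600 — 1 stop lower (darker).
Net: −1 +6 −1 = +4 stops.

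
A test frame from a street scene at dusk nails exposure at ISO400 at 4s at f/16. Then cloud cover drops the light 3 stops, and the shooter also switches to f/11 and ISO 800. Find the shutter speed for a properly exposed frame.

8 s

Scene light: 3 stops darker.
Aperture: f/16 → f/11 — 1 stop larger aperture (brighter).
ISO: 400 → 800 — 1 stop raised (brighter).
Net so far: 1 stop darker. Shutter speed: 4 → 8.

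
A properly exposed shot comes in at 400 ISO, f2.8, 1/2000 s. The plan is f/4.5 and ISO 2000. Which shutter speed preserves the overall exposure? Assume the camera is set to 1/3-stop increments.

1/4000s

Aperture: f/2.8 → f/3.2 → f/3.5 → f/4 → f/4.5 — 1 1/3 stops stopped down (darker).
ISO: 400 → 500 → 640 → 800 → 1000 → 1250 → 1600 → 2000 — 2 1/3 stops higher (brighter).
Net change so far: 1 stop brighter. Offset with the shutter speed: 1/2000 → 1/2500 → 1/3200 → 1/4000.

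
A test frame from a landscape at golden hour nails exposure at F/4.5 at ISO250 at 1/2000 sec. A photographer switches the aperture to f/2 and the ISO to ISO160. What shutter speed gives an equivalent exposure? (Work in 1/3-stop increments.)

Aperture: f/4.5 → f/4 → f/3.5 → f/3.2 → f/2.8 → f/2.5 → f/2.2 → f/2 — 2 1/3 stops larger aperture (brighter).
ISO: 250 → 200 → 160 — 2/3 stop lower (darker).
Net change so far: 1 2/3 stops brighter. Offset with the shutter speed: 1/2000 → 1/2500 → 1/3200 → 1/4000 → 1/5000 → 1/6400.

1/6400s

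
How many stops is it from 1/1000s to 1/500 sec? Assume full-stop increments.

1/1000 → 1/500 — count the steps: 1 stop.

1 stop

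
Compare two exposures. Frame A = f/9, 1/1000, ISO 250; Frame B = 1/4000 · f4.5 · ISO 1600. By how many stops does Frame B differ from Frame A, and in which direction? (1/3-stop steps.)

2 2/3 stops brighter

Aperture: f/9 → f/8 → f/7.1 → f/6.3 → f/5.6 → f/5 → f/4.5 — 2 stops wider (brighter).
Shutter speed: 1/1000 → 1/1250 → 1/1600 → 1/2000 → 1/2500 → 1/3200 → 1/4000 — 2 stops faster (darker).
ISO: 250 → 320 → 400 → 500 → 640 → 800 → 1000 → 1250 → 1600 — 2 2/3 stops raised (brighter).
Net: +2 −2 +2 2/3 = +2 2/3 stops.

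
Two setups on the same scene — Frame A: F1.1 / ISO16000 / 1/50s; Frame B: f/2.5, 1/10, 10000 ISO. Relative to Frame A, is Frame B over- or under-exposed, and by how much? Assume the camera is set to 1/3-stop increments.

Aperture: f/1.1 → f/1.2 → f/1.4 → f/1.6 → f/1.8 → f/2 → f/2.2 → f/2.5 — 2 1/3 stops stopped down (darker).
Shutter speed: 1/50 → 1/40 → 1/30 → 1/25 → 1/20 → 1/15 → 1/13 → 1/10 — 2 1/3 stops longer (brighter).
ISO: 16000 → 12800 → 10000 — 2/3 stop dropped (darker).
Net: −2 1/3 +2 1/3 −2/3 = −2/3 stops.

2/3 stop darker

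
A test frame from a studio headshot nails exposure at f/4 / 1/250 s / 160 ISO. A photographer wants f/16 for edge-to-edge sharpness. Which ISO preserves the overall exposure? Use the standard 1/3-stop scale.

Aperture: f/4 → f/4.5 → f/5 → f/5.6 → f/6.3 → f/7.1 → f/8 → f/9 → f/10 → f/11 → f/13 → f/14 → f/16 — 4 stops narrower (darker).
Need 4 stops brighter from the ISO: 160 → 200 → 250 → 320 → 400 → 500 → 640 → 800 → 1000 → 1250 → 1600 → 2000 → 2500.

ISO 2500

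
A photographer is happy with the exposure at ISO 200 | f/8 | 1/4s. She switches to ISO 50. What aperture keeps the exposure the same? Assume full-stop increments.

ISO: 200 → 100 → 50 — 2 stops dropped (darker).
Need 2 stops brighter from the aperture: f/8 → f/5.6 → f/4.

f/4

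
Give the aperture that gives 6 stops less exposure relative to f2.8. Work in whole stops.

f/22

Aperture: f/2.8 → f/4 → f/5.6 → f/8 → f/11 → f/16 → f/22 — 6 stops stopped down (darker).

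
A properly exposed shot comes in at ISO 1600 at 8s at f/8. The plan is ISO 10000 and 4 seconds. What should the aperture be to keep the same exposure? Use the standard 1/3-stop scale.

f/14

ISO: 1600 → 2000 → 2500 → 3200 → 4000 → 5000 → 6400 → 8000 → 10000 — 2 2/3 stops raised (brighter).
Shutter speed: 8 → 6 → 5 → 4 — 1 stop faster (darker).
Net change so far: 1 2/3 stops brighter. Offset with the aperture: f/8 → f/9 → f/10 → f/11 → f/13 → f/14.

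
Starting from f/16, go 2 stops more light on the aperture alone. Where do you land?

f/8

Aperture: f/16 → f/11 → f/8 — 2 stops larger aperture (brighter).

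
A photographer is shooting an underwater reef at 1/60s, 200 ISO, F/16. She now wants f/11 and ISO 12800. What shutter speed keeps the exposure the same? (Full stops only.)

Aperture: f/16 → f/11 — 1 stop opened up (brighter).
ISO: 200 → 400 → 800 → 1600 → 3200 → 6400 → 12800 — 6 stops raised (brighter).
Net change so far: 7 stops brighter. Offset with the shutter speed: 1/60 → 1/125 → 1/250 → 1/500 → 1/1000 → 1/2000 → 1/4000 → 1/8000.

1/8000s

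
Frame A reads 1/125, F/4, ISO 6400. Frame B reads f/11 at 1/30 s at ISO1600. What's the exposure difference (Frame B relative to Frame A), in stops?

Aperture: f/4 → f/5.6 → f/8 → f/11 — 3 stops smaller aperture (darker).
Shutter speed: 1/125 → 1/60 → 1/30 — 2 stops longer (brighter).
ISO: 6400 → 3200 → 1600 — 2 stops lower (darker).
Net: −3 +2 −2 = −3 stops.

3 stops darker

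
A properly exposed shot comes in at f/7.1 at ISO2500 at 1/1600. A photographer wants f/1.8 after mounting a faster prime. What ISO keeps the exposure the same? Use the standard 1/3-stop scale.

ISO 160

Aperture: f/7.1 → f/6.3 → f/5.6 → f/5 → f/4.5 → f/4 → f/3.5 → f/3.2 → f/2.8 → f/2.5 → f/2.2 → f/2 → f/1.8 — 4 stops wider (brighter).
Need 4 stops darker from the ISO: 2500 → 2000 → 1600 → 1250 → 1000 → 800 → 640 → 500 → 400 → 320 → 250 → 200 → 160.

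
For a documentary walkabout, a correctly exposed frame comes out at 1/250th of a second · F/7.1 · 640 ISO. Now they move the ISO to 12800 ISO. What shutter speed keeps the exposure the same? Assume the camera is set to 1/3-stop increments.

1/5000s

ISO: 640 → 800 → 1000 → 1250 → 1600 → 2000 → 2500 → 3200 → 4000 → 5000 → 6400 → 8000 → 10000 → 12800 — 4 1/3 stops raised (brighter).
Need 4 1/3 stops darker from the shutter speed: 1/250 → 1/320 → 1/400 → 1/500 → 1/640 → 1/800 → 1/1000 → 1/1250 → 1/1600 → 1/2000 → 1/2500 → 1/3200 → 1/4000 → 1/5000.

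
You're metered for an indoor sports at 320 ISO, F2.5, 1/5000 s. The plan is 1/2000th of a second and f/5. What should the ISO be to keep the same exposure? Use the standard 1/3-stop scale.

Shutter speed: 1/5000 → 1/4000 → 1/3200 → 1/2500 → 1/2000 — 1 1/3 stops slower (brighter).
Aperture: f/2.5 → f/2.8 → f/3.2 → f/3.5 → f/4 → f/4.5 → f/5 — 2 stops stopped down (darker).
Net change so far: 2/3 stop darker. Offset with the ISO: 320 → 400 → 500.

ISO 500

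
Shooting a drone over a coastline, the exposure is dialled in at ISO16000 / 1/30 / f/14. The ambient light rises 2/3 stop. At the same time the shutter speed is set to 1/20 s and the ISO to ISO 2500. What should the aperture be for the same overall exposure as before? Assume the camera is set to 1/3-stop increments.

f/9

Scene light: 2/3 stop brighter.
Shutter speed: 1/30 → 1/25 → 1/20 — 2/3 stop slower (brighter).
ISO: 16000 → 12800 → 10000 → 8000 → 6400 → 5000 → 4000 → 3200 → 2500 — 2 2/3 stops lower (darker).
Net so far: 1 1/3 stops darker. Aperture: f/14 → f/13 → f/11 → f/10 → f/9.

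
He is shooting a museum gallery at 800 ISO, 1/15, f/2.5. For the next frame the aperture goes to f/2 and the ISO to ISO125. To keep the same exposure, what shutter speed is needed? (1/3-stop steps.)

Aperture: f/2.5 → f/2.2 → f/2 — 2/3 stop opened up (brighter).
ISO: 800 → 640 → 500 → 400 → 320 → 250 → 200 → 160 → 125 — 2 2/3 stops lower (darker).
Net change so far: 2 stops darker. Offset with the shutter speed: 1/15 → 1/13 → 1/10 → 1/8 → 1/6 → 1/5 → 1/4.

1/4s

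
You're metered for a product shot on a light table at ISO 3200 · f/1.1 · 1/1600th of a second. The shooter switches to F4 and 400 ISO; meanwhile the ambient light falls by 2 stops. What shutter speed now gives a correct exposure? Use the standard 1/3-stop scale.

1/4s

Scene light: 2 stops darker.
Aperture: f/1.1 → f/1.2 → f/1.4 → f/1.6 → f/1.8 → f/2 → f/2.2 → f/2.5 → f/2.8 → f/3.2 → f/3.5 → f/4 — 3 2/3 stops narrower (darker).
ISO: 3200 → 2500 → 2000 → 1600 → 1250 → 1000 → 800 → 640 → 500 → 400 — 3 stops lower (darker).
Net so far: 8 2/3 stops darker. Shutter speed: 1/1600 → 1/1250 → 1/1000 → 1/800 → 1/640 → 1/500 → 1/400 → 1/320 → 1/250 → 1/200 → 1/160 → 1/125 → 1/100 → 1/80 → 1/60 → 1/50 → 1/40 → 1/30 → 1/25 → 1/20 → 1/15 → 1/13 → 1/10 → 1/8 → 1/6 → 1/5 → 1/4.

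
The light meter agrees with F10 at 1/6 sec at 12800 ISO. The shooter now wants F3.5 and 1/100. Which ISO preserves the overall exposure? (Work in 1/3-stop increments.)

Aperture: f/10 → f/9 → f/8 → f/7.1 → f/6.3 → f/5.6 → f/5 → f/4.5 → f/4 → f/3.5 — 3 stops opened up (brighter).
Shutter speed: 1/6 → 1/8 → 1/10 → 1/13 → 1/15 → 1/20 → 1/25 → 1/30 → 1/40 → 1/50 → 1/60 → 1/80 → 1/100 — 4 stops faster (darker).
Net change so far: 1 stop darker. Offset with the ISO: 12800 → 16000 → 20000 → 25600.

ISO 25600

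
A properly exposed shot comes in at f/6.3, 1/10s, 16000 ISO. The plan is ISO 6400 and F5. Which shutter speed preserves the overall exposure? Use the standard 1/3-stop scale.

1/6s

ISO: 16000 → 12800 → 10000 → 8000 → 6400 — 1 1/3 stops dropped (darker).
Aperture: f/6.3 → f/5.6 → f/5 — 2/3 stop larger aperture (brighter).
Net change so far: 2/3 stop darker. Offset with the shutter speed: 1/10 → 1/8 → 1/6.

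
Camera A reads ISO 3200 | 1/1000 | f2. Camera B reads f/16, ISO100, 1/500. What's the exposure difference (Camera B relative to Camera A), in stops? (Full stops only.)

10 stops darker

Aperture: f/2 → f/2.8 → f/4 → f/5.6 → f/8 → f/11 → f/16 — 6 stops stopped down (darker).
Shutter speed: 1/1000 → 1/500 — 1 stop slower (brighter).
ISO: 3200 → 1600 → 800 → 400 → 200 → 100 — 5 stops lower (darker).
Net: −6 +1 −5 = −10 stops.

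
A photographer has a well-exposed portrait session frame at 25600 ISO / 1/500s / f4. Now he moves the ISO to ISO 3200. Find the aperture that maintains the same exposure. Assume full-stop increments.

f/1.4

ISO: 25600 → 12800 → 6400 → 3200 — 3 stops dropped (darker).
Need 3 stops brighter from the aperture: f/4 → f/2.8 → f/2 → f/1.4.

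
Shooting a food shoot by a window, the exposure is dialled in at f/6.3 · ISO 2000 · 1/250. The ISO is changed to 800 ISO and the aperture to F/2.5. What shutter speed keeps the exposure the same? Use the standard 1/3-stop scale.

ISO: 2000 → 1600 → 1250 → 1000 → 800 — 1 1/3 stops lower (darker).
Aperture: f/6.3 → f/5.6 → f/5 → f/4.5 → f/4 → f/3.5 → f/3.2 → f/2.8 → f/2.5 — 2 2/3 stops opened up (brighter).
Net change so far: 1 1/3 stops brighter. Offset with the shutter speed: 1/250 → 1/320 → 1/400 → 1/500 → 1/640.

1/640s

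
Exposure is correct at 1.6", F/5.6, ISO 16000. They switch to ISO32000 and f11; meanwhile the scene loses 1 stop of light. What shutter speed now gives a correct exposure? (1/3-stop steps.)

Scene light: 1 stop darker.
ISO: 16000 → 20000 → 25600 → 32000 — 1 stop higher (brighter).
Aperture: f/5.6 → f/6.3 → f/7.1 → f/8 → f/9 → f/10 → f/11 — 2 stops smaller aperture (darker).
Net so far: 2 stops darker. Shutter speed: 1.6 → 2 → 2.5 → 3.2 → 4 → 5 → 6.

6 s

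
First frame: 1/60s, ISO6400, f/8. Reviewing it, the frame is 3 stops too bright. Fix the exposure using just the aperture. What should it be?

Overexposed by 3 stops → need 3 stops darker.
Aperture: f/8 → f/11 → f/16 → f/22.

f/22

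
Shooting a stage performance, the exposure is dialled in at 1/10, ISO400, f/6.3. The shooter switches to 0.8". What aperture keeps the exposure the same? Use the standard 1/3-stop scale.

f/18

Shutter speed: 1/10 → 1/8 → 1/6 → 1/5 → 1/4 → 0.3 → 0.4 → 0.5 → 0.6 → 0.8 — 3 stops longer (brighter).
Need 3 stops darker from the aperture: f/6.3 → f/7.1 → f/8 → f/9 → f/10 → f/11 → f/13 → f/14 → f/16 → f/18.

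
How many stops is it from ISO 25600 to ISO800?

25600 → 12800 → 6400 → 3200 → 1600 → 800 — count the steps: 5 stops.

5 stops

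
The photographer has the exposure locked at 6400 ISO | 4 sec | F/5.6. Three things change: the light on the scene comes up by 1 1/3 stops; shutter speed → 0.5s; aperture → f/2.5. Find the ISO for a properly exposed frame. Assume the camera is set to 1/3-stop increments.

ISO 4000

Scene light: 1 1/3 stops brighter.
Shutter speed: 4 → 3.2 → 2.5 → 2 → 1.6 → 1.3 → 1 → 0.8 → 0.6 → 0.5 — 3 stops faster (darker).
Aperture: f/5.6 → f/5 → f/4.5 → f/4 → f/3.5 → f/3.2 → f/2.8 → f/2.5 — 2 1/3 stops opened up (brighter).
Net so far: 2/3 stop brighter. ISO: 6400 → 5000 → 4000.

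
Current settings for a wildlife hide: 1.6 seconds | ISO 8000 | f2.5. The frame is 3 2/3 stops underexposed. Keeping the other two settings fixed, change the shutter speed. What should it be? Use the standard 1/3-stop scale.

20 s

Underexposed by 3 2/3 stops → need 3 2/3 stops brighter.
Shutter speed: 1.6 → 2 → 2.5 → 3.2 → 4 → 5 → 6 → 8 → 10 → 13 → 15 → 20.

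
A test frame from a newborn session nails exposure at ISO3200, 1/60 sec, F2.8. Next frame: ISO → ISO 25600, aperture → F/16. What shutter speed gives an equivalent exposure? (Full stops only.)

1/15s

ISO: 3200 → 6400 → 12800 → 25600 — 3 stops higher (brighter).
Aperture: f/2.8 → f/4 → f/5.6 → f/8 → f/11 → f/16 — 5 stops stopped down (darker).
Net change so far: 2 stops darker. Offset with the shutter speed: 1/60 → 1/30 → 1/15.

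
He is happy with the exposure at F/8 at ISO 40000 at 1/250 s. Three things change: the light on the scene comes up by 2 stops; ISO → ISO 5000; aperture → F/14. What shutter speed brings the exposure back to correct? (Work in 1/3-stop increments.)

Scene light: 2 stops brighter.
ISO: 40000 → 32000 → 25600 → 20000 → 16000 → 12800 → 10000 → 8000 → 6400 → 5000 — 3 stops lower (darker).
Aperture: f/8 → f/9 → f/10 → f/11 → f/13 → f/14 — 1 2/3 stops narrower (darker).
Net so far: 2 2/3 stops darker. Shutter speed: 1/250 → 1/200 → 1/160 → 1/125 → 1/100 → 1/80 → 1/60 → 1/50 → 1/40.

1/40s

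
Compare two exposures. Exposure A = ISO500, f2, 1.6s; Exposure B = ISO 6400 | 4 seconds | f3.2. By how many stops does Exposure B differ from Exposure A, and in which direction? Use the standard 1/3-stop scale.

Aperture: f/2 → f/2.2 → f/2.5 → f/2.8 → f/3.2 — 1 1/3 stops stopped down (darker).
Shutter speed: 1.6 → 2 → 2.5 → 3.2 → 4 — 1 1/3 stops longer (brighter).
ISO: 500 → 640 → 800 → 1000 → 1250 → 1600 → 2000 → 2500 → 3200 → 4000 → 5000 → 6400 — 3 2/3 stops raised (brighter).
Net: −1 1/3 +1 1/3 +3 2/3 = +3 2/3 stops.

3 2/3 stops brighter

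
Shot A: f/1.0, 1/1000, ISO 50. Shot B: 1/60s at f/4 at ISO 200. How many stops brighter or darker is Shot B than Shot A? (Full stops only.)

Aperture: f/1.0 → f/1.4 → f/2 → f/2.8 → f/4 — 4 stops narrower (darker).
Shutter speed: 1/1000 → 1/500 → 1/250 → 1/125 → 1/60 — 4 stops longer (brighter).
ISO: 50 → 100 → 200 — 2 stops higher (brighter).
Net: −4 +4 +2 = +2 stops.

2 stops brighter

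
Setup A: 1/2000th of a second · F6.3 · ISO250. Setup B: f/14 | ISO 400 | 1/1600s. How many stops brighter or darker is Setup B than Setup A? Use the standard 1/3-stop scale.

1 1/3 stops darker

Aperture: f/6.3 → f/7.1 → f/8 → f/9 → f/10 → f/11 → f/13 → f/14 — 2 1/3 stops stopped down (darker).
Shutter speed: 1/2000 → 1/1600 — 1/3 stop slower (brighter).
ISO: 250 → 320 → 400 — 2/3 stop higher (brighter).
Net: −2 1/3 +1/3 +2/3 = −1 1/3 stops.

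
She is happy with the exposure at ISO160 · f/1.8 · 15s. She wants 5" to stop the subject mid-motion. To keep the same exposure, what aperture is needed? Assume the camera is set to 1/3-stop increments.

f/1.0

Shutter speed: 15 → 13 → 10 → 8 → 6 → 5 — 1 2/3 stops faster (darker).
Need 1 2/3 stops brighter from the aperture: f/1.8 → f/1.6 → f/1.4 → f/1.2 → f/1.1 → f/1.0.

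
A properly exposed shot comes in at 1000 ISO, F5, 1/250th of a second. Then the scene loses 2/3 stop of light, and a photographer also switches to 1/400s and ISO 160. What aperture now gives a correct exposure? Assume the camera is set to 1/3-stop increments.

f/1.2

Scene light: 2/3 stop darker.
Shutter speed: 1/250 → 1/320 → 1/400 — 2/3 stop shorter (darker).
ISO: 1000 → 800 → 640 → 500 → 400 → 320 → 250 → 200 → 160 — 2 2/3 stops dropped (darker).
Net so far: 4 stops darker. Aperture: f/5 → f/4.5 → f/4 → f/3.5 → f/3.2 → f/2.8 → f/2.5 → f/2.2 → f/2 → f/1.8 → f/1.6 → f/1.4 → f/1.2.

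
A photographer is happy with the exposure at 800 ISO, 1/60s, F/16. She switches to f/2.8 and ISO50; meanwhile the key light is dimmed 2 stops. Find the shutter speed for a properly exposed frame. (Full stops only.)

1/30s

Scene light: 2 stops darker.
Aperture: f/16 → f/11 → f/8 → f/5.6 → f/4 → f/2.8 — 5 stops wider (brighter).
ISO: 800 → 400 → 200 → 100 → 50 — 4 stops dropped (darker).
Net so far: 1 stop darker. Shutter speed: 1/60 → 1/30.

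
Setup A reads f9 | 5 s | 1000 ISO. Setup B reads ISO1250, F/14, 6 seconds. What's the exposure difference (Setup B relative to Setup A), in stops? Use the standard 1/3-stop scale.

Aperture: f/9 → f/10 → f/11 → f/13 → f/14 — 1 1/3 stops stopped down (darker).
Shutter speed: 5 → 6 — 1/3 stop slower (brighter).
ISO: 1000 → 1250 — 1/3 stop raised (brighter).
Net: −1 1/3 +1/3 +1/3 = −2/3 stops.

2/3 stop darker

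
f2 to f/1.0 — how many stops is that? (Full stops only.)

f/2 → f/1.4 → f/1.0 — count the steps: 2 stops.

2 stops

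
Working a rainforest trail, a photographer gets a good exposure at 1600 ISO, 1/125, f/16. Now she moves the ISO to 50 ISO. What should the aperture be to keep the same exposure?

f/2.8

ISO: 1600 → 800 → 400 → 200 → 100 → 50 — 5 stops dropped (darker).
Need 5 stops brighter from the aperture: f/16 → f/11 → f/8 → f/5.6 → f/4 → f/2.8.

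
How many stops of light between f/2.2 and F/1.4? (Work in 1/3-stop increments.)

1 1/3 stops

f/2.2 → f/2 → f/1.8 → f/1.6 → f/1.4 — count the steps: 4 third-stops = 1 1/3 stops.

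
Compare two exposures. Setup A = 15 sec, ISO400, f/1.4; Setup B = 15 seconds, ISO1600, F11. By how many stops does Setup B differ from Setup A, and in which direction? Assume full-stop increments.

Aperture: f/1.4 → f/2 → f/2.8 → f/4 → f/5.6 → f/8 → f/11 — 6 stops stopped down (darker).
Shutter speed: unchanged.
ISO: 400 → 800 → 1600 — 2 stops raised (brighter).
Net: −6 +2 = −4 stops.

4 stops darker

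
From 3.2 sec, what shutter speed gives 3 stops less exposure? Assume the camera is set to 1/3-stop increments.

0.4 s

Shutter speed: 3.2 → 2.5 → 2 → 1.6 → 1.3 → 1 → 0.8 → 0.6 → 0.5 → 0.4 — 3 stops faster (darker).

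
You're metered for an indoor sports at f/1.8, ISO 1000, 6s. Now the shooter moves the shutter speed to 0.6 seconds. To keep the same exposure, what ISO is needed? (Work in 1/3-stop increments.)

Shutter speed: 6 → 5 → 4 → 3.2 → 2.5 → 2 → 1.6 → 1.3 → 1 → 0.8 → 0.6 — 3 1/3 stops faster (darker).
Need 3 1/3 stops brighter from the ISO: 1000 → 1250 → 1600 → 2000 → 2500 → 3200 → 4000 → 5000 → 6400 → 8000 → 10000.

ISO 10000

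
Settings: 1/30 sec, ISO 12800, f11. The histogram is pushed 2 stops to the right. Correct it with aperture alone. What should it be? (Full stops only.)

Overexposed by 2 stops → need 2 stops darker.
Aperture: f/11 → f/16 → f/22.

f/22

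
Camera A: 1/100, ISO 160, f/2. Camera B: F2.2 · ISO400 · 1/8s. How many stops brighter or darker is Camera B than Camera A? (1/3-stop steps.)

Aperture: f/2 → f/2.2 — 1/3 stop smaller aperture (darker).
Shutter speed: 1/100 → 1/80 → 1/60 → 1/50 → 1/40 → 1/30 → 1/25 → 1/20 → 1/15 → 1/13 → 1/10 → 1/8 — 3 2/3 stops slower (brighter).
ISO: 160 → 200 → 250 → 320 → 400 — 1 1/3 stops higher (brighter).
Net: −1/3 +3 2/3 +1 1/3 = +4 2/3 stops.

4 2/3 stops brighter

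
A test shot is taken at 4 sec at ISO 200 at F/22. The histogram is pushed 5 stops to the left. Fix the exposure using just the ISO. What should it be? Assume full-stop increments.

Underexposed by 5 stops → need 5 stops brighter.
ISO: 200 → 400 → 800 → 1600 → 3200 → 6400.

ISO 6400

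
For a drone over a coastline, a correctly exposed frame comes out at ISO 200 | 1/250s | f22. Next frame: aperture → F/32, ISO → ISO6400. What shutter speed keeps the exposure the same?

Aperture: f/22 → f/32 — 1 stop stopped down (darker).
ISO: 200 → 400 → 800 → 1600 → 3200 → 6400 — 5 stops raised (brighter).
Net change so far: 4 stops brighter. Offset with the shutter speed: 1/250 → 1/500 → 1/1000 → 1/2000 → 1/4000.

1/4000s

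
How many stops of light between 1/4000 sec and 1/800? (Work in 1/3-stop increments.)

1/4000 → 1/3200 → 1/2500 → 1/2000 → 1/1600 → 1/1250 → 1/1000 → 1/800 — count the steps: 7 third-stops = 2 1/3 stops.

2 1/3 stops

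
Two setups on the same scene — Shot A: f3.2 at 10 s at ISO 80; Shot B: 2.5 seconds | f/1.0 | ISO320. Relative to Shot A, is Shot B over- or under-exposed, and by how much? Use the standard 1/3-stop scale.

Aperture: f/3.2 → f/2.8 → f/2.5 → f/2.2 → f/2 → f/1.8 → f/1.6 → f/1.4 → f/1.2 → f/1.1 → f/1.0 — 3 1/3 stops larger aperture (brighter).
Shutter speed: 10 → 8 → 6 → 5 → 4 → 3.2 → 2.5 — 2 stops shorter (darker).
ISO: 80 → 100 → 125 → 160 → 200 → 250 → 320 — 2 stops higher (brighter).
Net: +3 1/3 −2 +2 = +3 1/3 stops.

3 1/3 stops brighter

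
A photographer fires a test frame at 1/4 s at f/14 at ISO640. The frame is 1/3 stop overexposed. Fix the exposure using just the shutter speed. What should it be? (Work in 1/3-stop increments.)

1/5s

Overexposed by 1/3 stop → need 1/3 stop darker.
Shutter speed: 1/4 → 1/5.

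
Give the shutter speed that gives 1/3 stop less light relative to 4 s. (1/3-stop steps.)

3.2 s

Shutter speed: 4 → 3.2 — 1/3 stop faster (darker).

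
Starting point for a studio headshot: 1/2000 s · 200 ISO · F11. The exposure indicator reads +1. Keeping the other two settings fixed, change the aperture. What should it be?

f/16

Overexposed by 1 stop → need 1 stop darker.
Aperture: f/11 → f/16.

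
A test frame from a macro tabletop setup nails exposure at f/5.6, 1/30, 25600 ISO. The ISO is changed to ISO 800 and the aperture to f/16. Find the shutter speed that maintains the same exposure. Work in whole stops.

8 s

ISO: 25600 → 12800 → 6400 → 3200 → 1600 → 800 — 5 stops lower (darker).
Aperture: f/5.6 → f/8 → f/11 → f/16 — 3 stops stopped down (darker).
Net change so far: 8 stops darker. Offset with the shutter speed: 1/30 → 1/15 → 1/8 → 1/4 → 1/2 → 1 → 2 → 4 → 8.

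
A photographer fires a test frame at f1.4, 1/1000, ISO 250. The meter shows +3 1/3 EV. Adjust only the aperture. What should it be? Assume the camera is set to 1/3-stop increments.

f/4.5

Overexposed by 3 1/3 stops → need 3 1/3 stops darker.
Aperture: f/1.4 → f/1.6 → f/1.8 → f/2 → f/2.2 → f/2.5 → f/2.8 → f/3.2 → f/3.5 → f/4 → f/4.5.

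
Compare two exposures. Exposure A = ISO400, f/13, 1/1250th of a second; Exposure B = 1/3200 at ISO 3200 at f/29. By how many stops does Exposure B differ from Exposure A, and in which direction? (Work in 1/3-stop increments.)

Aperture: f/13 → f/14 → f/16 → f/18 → f/20 → f/22 → f/25 → f/29 — 2 1/3 stops narrower (darker).
Shutter speed: 1/1250 → 1/1600 → 1/2000 → 1/2500 → 1/3200 — 1 1/3 stops shorter (darker).
ISO: 400 → 500 → 640 → 800 → 1000 → 1250 → 1600 → 2000 → 2500 → 3200 — 3 stops higher (brighter).
Net: −2 1/3 −1 1/3 +3 = −2/3 stops.

2/3 stop darker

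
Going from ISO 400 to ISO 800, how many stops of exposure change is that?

1 stop

400 → 800 — count the steps: 1 stop.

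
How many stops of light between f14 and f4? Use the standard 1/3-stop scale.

3 2/3 stops

f/14 → f/13 → f/11 → f/10 → f/9 → f/8 → f/7.1 → f/6.3 → f/5.6 → f/5 → f/4.5 → f/4 — count the steps: 11 third-stops = 3 2/3 stops.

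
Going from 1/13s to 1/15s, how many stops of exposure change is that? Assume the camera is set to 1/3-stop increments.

1/3 stop

1/13 → 1/15 — count the steps: 1 third-stops = 1/3 stop.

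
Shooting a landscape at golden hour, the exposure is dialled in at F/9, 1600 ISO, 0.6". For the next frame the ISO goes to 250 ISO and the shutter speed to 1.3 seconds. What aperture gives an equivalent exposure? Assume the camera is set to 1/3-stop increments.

ISO: 1600 → 1250 → 1000 → 800 → 640 → 500 → 400 → 320 → 250 — 2 2/3 stops dropped (darker).
Shutter speed: 0.6 → 0.8 → 1 → 1.3 — 1 stop longer (brighter).
Net change so far: 1 2/3 stops darker. Offset with the aperture: f/9 → f/8 → f/7.1 → f/6.3 → f/5.6 → f/5.

f/5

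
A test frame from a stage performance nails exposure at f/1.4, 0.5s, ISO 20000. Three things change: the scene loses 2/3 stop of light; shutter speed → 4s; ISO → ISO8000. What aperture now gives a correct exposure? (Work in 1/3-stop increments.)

f/2

Scene light: 2/3 stop darker.
Shutter speed: 0.5 → 0.6 → 0.8 → 1 → 1.3 → 1.6 → 2 → 2.5 → 3.2 → 4 — 3 stops longer (brighter).
ISO: 20000 → 16000 → 12800 → 10000 → 8000 — 1 1/3 stops dropped (darker).
Net so far: 1 stop brighter. Aperture: f/1.4 → f/1.6 → f/1.8 → f/2.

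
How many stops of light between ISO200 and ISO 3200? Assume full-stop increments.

200 → 400 → 800 → 1600 → 3200 — count the steps: 4 stops.

4 stops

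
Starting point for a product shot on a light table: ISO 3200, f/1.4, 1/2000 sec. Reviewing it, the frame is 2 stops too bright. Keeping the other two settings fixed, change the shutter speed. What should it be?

1/8000s

Overexposed by 2 stops → need 2 stops darker.
Shutter speed: 1/2000 → 1/4000 → 1/8000.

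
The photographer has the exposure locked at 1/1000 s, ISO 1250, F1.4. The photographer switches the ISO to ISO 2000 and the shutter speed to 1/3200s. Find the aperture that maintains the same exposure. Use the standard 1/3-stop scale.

f/1.0

ISO: 1250 → 1600 → 2000 — 2/3 stop raised (brighter).
Shutter speed: 1/1000 → 1/1250 → 1/1600 → 1/2000 → 1/2500 → 1/3200 — 1 2/3 stops faster (darker).
Net change so far: 1 stop darker. Offset with the aperture: f/1.4 → f/1.2 → f/1.1 → f/1.0.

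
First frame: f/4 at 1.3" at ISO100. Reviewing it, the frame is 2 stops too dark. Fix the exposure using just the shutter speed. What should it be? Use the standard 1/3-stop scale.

5 s

Underexposed by 2 stops → need 2 stops brighter.
Shutter speed: 1.3 → 1.6 → 2 → 2.5 → 3.2 → 4 → 5.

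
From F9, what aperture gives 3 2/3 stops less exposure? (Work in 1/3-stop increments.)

Aperture: f/9 → f/10 → f/11 → f/13 → f/14 → f/16 → f/18 → f/20 → f/22 → f/25 → f/29 → f/32 — 3 2/3 stops narrower (darker).

f/32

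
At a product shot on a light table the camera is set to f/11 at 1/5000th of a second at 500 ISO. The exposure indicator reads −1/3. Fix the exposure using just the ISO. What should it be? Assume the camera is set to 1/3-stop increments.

Underexposed by 1/3 stop → need 1/3 stop brighter.
ISO: 500 → 640.

ISO 640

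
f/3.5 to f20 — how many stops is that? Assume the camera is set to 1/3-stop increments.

f/3.5 → f/4 → f/4.5 → f/5 → f/5.6 → f/6.3 → f/7.1 → f/8 → f/9 → f/10 → f/11 → f/13 → f/14 → f/16 → f/18 → f/20 — count the steps: 15 third-stops = 5 stops.

5 stops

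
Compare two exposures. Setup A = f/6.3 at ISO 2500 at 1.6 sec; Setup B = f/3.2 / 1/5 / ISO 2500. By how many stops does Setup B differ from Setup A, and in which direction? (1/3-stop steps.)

Aperture: f/6.3 → f/5.6 → f/5 → f/4.5 → f/4 → f/3.5 → f/3.2 — 2 stops larger aperture (brighter).
Shutter speed: 1.6 → 1.3 → 1 → 0.8 → 0.6 → 0.5 → 0.4 → 0.3 → 1/4 → 1/5 — 3 stops shorter (darker).
ISO: unchanged.
Net: +2 −3 = −1 stop.

1 stop darker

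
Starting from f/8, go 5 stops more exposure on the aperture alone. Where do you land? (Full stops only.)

Aperture: f/8 → f/5.6 → f/4 → f/2.8 → f/2 → f/1.4 — 5 stops larger aperture (brighter).

f/1.4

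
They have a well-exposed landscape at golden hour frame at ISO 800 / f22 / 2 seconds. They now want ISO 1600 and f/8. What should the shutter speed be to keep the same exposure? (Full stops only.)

ISO: 800 → 1600 — 1 stop raised (brighter).
Aperture: f/22 → f/16 → f/11 → f/8 — 3 stops opened up (brighter).
Net change so far: 4 stops brighter. Offset with the shutter speed: 2 → 1 → 1/2 → 1/4 → 1/8.

1/8s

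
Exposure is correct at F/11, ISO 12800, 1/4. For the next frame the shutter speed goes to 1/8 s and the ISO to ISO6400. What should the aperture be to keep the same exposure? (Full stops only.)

Shutter speed: 1/4 → 1/8 — 1 stop shorter (darker).
ISO: 12800 → 6400 — 1 stop dropped (darker).
Net change so far: 2 stops darker. Offset with the aperture: f/11 → f/8 → f/5.6.

f/5.6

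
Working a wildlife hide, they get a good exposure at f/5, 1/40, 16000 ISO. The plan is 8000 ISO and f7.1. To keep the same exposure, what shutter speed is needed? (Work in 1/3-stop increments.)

1/10s

ISO: 16000 → 12800 → 10000 → 8000 — 1 stop lower (darker).
Aperture: f/5 → f/5.6 → f/6.3 → f/7.1 — 1 stop smaller aperture (darker).
Net change so far: 2 stops darker. Offset with the shutter speed: 1/40 → 1/30 → 1/25 → 1/20 → 1/15 → 1/13 → 1/10.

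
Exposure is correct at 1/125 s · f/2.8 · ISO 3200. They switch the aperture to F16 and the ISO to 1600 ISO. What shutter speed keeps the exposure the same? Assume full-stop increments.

Aperture: f/2.8 → f/4 → f/5.6 → f/8 → f/11 → f/16 — 5 stops stopped down (darker).
ISO: 3200 → 1600 — 1 stop lower (darker).
Net change so far: 6 stops darker. Offset with the shutter speed: 1/125 → 1/60 → 1/30 → 1/15 → 1/8 → 1/4 → 1/2.

1/2s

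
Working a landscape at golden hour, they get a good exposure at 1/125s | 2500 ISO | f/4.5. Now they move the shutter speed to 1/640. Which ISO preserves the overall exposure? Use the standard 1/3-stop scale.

Shutter speed: 1/125 → 1/160 → 1/200 → 1/250 → 1/320 → 1/400 → 1/500 → 1/640 — 2 1/3 stops shorter (darker).
Need 2 1/3 stops brighter from the ISO: 2500 → 3200 → 4000 → 5000 → 6400 → 8000 → 10000 → 12800.

ISO 12800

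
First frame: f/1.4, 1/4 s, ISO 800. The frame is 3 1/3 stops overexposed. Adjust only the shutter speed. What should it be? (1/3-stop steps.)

1/40s

Overexposed by 3 1/3 stops → need 3 1/3 stops darker.
Shutter speed: 1/4 → 1/5 → 1/6 → 1/8 → 1/10 → 1/13 → 1/15 → 1/20 → 1/25 → 1/30 → 1/40.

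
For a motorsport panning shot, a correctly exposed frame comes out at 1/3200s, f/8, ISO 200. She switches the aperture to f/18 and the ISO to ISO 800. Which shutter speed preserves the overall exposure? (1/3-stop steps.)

1/2500s

Aperture: f/8 → f/9 → f/10 → f/11 → f/13 → f/14 → f/16 → f/18 — 2 1/3 stops narrower (darker).
ISO: 200 → 250 → 320 → 400 → 500 → 640 → 800 — 2 stops raised (brighter).
Net change so far: 1/3 stop darker. Offset with the shutter speed: 1/3200 → 1/2500.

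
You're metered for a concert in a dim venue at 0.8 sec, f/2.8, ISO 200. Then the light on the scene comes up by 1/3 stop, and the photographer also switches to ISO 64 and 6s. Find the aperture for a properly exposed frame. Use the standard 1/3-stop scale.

f/5

Scene light: 1/3 stop brighter.
ISO: 200 → 160 → 125 → 100 → 80 → 64 — 1 2/3 stops lower (darker).
Shutter speed: 0.8 → 1 → 1.3 → 1.6 → 2 → 2.5 → 3.2 → 4 → 5 → 6 — 3 stops slower (brighter).
Net so far: 1 2/3 stops brighter. Aperture: f/2.8 → f/3.2 → f/3.5 → f/4 → f/4.5 → f/5.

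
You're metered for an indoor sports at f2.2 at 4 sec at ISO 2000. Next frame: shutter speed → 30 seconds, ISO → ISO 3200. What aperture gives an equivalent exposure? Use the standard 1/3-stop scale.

f/8

Shutter speed: 4 → 5 → 6 → 8 → 10 → 13 → 15 → 20 → 25 → 30 — 3 stops slower (brighter).
ISO: 2000 → 2500 → 3200 — 2/3 stop raised (brighter).
Net change so far: 3 2/3 stops brighter. Offset with the aperture: f/2.2 → f/2.5 → f/2.8 → f/3.2 → f/3.5 → f/4 → f/4.5 → f/5 → f/5.6 → f/6.3 → f/7.1 → f/8.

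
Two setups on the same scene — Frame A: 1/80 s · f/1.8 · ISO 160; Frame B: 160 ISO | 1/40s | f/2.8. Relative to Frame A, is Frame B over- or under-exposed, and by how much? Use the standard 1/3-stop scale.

Aperture: f/1.8 → f/2 → f/2.2 → f/2.5 → f/2.8 — 1 1/3 stops narrower (darker).
Shutter speed: 1/80 → 1/60 → 1/50 → 1/40 — 1 stop slower (brighter).
ISO: unchanged.
Net: −1 1/3 +1 = −1/3 stops.

1/3 stop darker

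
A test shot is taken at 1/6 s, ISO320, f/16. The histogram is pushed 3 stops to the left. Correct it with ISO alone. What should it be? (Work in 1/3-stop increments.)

ISO 2500

Underexposed by 3 stops → need 3 stops brighter.
ISO: 320 → 400 → 500 → 640 → 800 → 1000 → 1250 → 1600 → 2000 → 2500.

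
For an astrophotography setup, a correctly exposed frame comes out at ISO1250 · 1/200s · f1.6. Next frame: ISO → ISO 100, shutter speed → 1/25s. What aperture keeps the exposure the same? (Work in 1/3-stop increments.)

f/1.2

ISO: 1250 → 1000 → 800 → 640 → 500 → 400 → 320 → 250 → 200 → 160 → 125 → 100 — 3 2/3 stops dropped (darker).
Shutter speed: 1/200 → 1/160 → 1/125 → 1/100 → 1/80 → 1/60 → 1/50 → 1/40 → 1/30 → 1/25 — 3 stops slower (brighter).
Net change so far: 2/3 stop darker. Offset with the aperture: f/1.6 → f/1.4 → f/1.2.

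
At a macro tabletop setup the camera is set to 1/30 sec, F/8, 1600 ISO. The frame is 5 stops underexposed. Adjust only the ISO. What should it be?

Underexposed by 5 stops → need 5 stops brighter.
ISO: 1600 → 3200 → 6400 → 12800 → 25600 → 51200.

ISO 51200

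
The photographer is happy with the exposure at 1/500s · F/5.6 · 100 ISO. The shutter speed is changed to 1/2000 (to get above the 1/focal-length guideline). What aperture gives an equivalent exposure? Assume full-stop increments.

f/2.8

Shutter speed: 1/500 → 1/1000 → 1/2000 — 2 stops shorter (darker).
Need 2 stops brighter from the aperture: f/5.6 → f/4 → f/2.8.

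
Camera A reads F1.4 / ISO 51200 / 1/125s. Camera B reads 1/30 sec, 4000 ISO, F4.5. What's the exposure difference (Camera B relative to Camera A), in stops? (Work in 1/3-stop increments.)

Aperture: f/1.4 → f/1.6 → f/1.8 → f/2 → f/2.2 → f/2.5 → f/2.8 → f/3.2 → f/3.5 → f/4 → f/4.5 — 3 1/3 stops smaller aperture (darker).
Shutter speed: 1/125 → 1/100 → 1/80 → 1/60 → 1/50 → 1/40 → 1/30 — 2 stops slower (brighter).
ISO: 51200 → 40000 → 32000 → 25600 → 20000 → 16000 → 12800 → 10000 → 8000 → 6400 → 5000 → 4000 — 3 2/3 stops lower (darker).
Net: −3 1/3 +2 −3 2/3 = −5 stops.

5 stops darker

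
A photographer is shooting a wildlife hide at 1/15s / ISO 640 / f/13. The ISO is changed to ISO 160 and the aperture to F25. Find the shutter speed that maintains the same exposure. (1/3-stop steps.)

ISO: 640 → 500 → 400 → 320 → 250 → 200 → 160 — 2 stops lower (darker).
Aperture: f/13 → f/14 → f/16 → f/18 → f/20 → f/22 → f/25 — 2 stops stopped down (darker).
Net change so far: 4 stops darker. Offset with the shutter speed: 1/15 → 1/13 → 1/10 → 1/8 → 1/6 → 1/5 → 1/4 → 0.3 → 0.4 → 0.5 → 0.6 → 0.8 → 1.

1 s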